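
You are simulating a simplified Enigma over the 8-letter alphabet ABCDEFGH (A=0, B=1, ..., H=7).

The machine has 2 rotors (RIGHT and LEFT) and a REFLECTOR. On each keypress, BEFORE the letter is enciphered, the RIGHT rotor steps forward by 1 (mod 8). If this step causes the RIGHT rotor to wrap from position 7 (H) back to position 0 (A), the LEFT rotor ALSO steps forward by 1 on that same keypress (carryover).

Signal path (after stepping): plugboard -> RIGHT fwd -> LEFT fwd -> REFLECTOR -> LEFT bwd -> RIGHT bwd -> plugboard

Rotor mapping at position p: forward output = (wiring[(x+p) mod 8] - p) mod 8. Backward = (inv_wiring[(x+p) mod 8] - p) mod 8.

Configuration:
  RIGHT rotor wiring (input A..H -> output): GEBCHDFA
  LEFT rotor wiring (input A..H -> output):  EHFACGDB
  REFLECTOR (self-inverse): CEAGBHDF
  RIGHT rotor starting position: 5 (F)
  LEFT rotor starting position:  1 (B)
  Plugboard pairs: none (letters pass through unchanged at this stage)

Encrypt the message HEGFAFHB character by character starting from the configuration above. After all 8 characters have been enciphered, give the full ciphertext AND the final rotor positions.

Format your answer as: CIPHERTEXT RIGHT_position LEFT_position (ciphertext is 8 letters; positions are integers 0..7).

Char 1 ('H'): step: R->6, L=1; H->plug->H->R->F->L->C->refl->A->L'->G->R'->D->plug->D
Char 2 ('E'): step: R->7, L=1; E->plug->E->R->D->L->B->refl->E->L'->B->R'->A->plug->A
Char 3 ('G'): step: R->0, L->2 (L advanced); G->plug->G->R->F->L->H->refl->F->L'->H->R'->E->plug->E
Char 4 ('F'): step: R->1, L=2; F->plug->F->R->E->L->B->refl->E->L'->D->R'->A->plug->A
Char 5 ('A'): step: R->2, L=2; A->plug->A->R->H->L->F->refl->H->L'->F->R'->C->plug->C
Char 6 ('F'): step: R->3, L=2; F->plug->F->R->D->L->E->refl->B->L'->E->R'->B->plug->B
Char 7 ('H'): step: R->4, L=2; H->plug->H->R->G->L->C->refl->A->L'->C->R'->E->plug->E
Char 8 ('B'): step: R->5, L=2; B->plug->B->R->A->L->D->refl->G->L'->B->R'->D->plug->D
Final: ciphertext=DAEACBED, RIGHT=5, LEFT=2

Answer: DAEACBED 5 2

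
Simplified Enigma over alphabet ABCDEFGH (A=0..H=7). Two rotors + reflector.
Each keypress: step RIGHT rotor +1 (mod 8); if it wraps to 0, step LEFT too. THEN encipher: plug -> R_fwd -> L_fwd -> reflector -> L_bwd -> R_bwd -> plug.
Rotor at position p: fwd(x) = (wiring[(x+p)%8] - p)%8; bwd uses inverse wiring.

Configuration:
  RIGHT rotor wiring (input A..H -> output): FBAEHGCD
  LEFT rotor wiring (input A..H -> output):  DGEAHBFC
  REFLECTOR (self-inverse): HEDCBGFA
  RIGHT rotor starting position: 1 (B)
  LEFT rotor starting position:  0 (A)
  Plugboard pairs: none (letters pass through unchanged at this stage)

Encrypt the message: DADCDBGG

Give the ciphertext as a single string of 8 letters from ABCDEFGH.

Char 1 ('D'): step: R->2, L=0; D->plug->D->R->E->L->H->refl->A->L'->D->R'->G->plug->G
Char 2 ('A'): step: R->3, L=0; A->plug->A->R->B->L->G->refl->F->L'->G->R'->G->plug->G
Char 3 ('D'): step: R->4, L=0; D->plug->D->R->H->L->C->refl->D->L'->A->R'->H->plug->H
Char 4 ('C'): step: R->5, L=0; C->plug->C->R->G->L->F->refl->G->L'->B->R'->A->plug->A
Char 5 ('D'): step: R->6, L=0; D->plug->D->R->D->L->A->refl->H->L'->E->R'->A->plug->A
Char 6 ('B'): step: R->7, L=0; B->plug->B->R->G->L->F->refl->G->L'->B->R'->D->plug->D
Char 7 ('G'): step: R->0, L->1 (L advanced); G->plug->G->R->C->L->H->refl->A->L'->E->R'->D->plug->D
Char 8 ('G'): step: R->1, L=1; G->plug->G->R->C->L->H->refl->A->L'->E->R'->H->plug->H

Answer: GGHAADDH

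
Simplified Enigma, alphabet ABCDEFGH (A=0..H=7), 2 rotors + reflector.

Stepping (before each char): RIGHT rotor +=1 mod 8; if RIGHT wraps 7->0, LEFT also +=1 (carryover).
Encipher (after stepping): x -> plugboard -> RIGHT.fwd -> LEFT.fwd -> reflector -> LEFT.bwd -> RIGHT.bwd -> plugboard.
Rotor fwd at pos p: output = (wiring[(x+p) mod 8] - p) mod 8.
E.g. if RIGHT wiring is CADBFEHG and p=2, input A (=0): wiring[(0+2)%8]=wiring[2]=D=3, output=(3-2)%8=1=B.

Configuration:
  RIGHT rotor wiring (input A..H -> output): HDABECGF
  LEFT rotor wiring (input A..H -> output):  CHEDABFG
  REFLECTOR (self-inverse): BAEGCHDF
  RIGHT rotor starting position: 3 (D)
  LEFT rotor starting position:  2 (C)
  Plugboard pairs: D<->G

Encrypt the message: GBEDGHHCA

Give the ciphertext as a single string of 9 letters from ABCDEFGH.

Char 1 ('G'): step: R->4, L=2; G->plug->D->R->B->L->B->refl->A->L'->G->R'->B->plug->B
Char 2 ('B'): step: R->5, L=2; B->plug->B->R->B->L->B->refl->A->L'->G->R'->E->plug->E
Char 3 ('E'): step: R->6, L=2; E->plug->E->R->C->L->G->refl->D->L'->E->R'->H->plug->H
Char 4 ('D'): step: R->7, L=2; D->plug->G->R->D->L->H->refl->F->L'->H->R'->H->plug->H
Char 5 ('G'): step: R->0, L->3 (L advanced); G->plug->D->R->B->L->F->refl->H->L'->F->R'->H->plug->H
Char 6 ('H'): step: R->1, L=3; H->plug->H->R->G->L->E->refl->C->L'->D->R'->D->plug->G
Char 7 ('H'): step: R->2, L=3; H->plug->H->R->B->L->F->refl->H->L'->F->R'->G->plug->D
Char 8 ('C'): step: R->3, L=3; C->plug->C->R->H->L->B->refl->A->L'->A->R'->G->plug->D
Char 9 ('A'): step: R->4, L=3; A->plug->A->R->A->L->A->refl->B->L'->H->R'->F->plug->F

Answer: BEHHHGDDF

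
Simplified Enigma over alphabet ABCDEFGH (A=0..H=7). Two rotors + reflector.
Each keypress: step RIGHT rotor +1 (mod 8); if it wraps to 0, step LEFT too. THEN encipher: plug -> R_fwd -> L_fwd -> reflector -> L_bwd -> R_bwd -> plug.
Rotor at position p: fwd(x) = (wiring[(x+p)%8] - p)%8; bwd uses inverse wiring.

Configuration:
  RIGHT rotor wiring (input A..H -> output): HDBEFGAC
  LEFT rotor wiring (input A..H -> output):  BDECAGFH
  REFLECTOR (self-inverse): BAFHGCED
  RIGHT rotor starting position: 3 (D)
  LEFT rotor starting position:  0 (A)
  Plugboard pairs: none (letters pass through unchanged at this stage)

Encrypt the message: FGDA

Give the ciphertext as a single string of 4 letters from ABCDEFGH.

Answer: AAAF

Derivation:
Char 1 ('F'): step: R->4, L=0; F->plug->F->R->H->L->H->refl->D->L'->B->R'->A->plug->A
Char 2 ('G'): step: R->5, L=0; G->plug->G->R->H->L->H->refl->D->L'->B->R'->A->plug->A
Char 3 ('D'): step: R->6, L=0; D->plug->D->R->F->L->G->refl->E->L'->C->R'->A->plug->A
Char 4 ('A'): step: R->7, L=0; A->plug->A->R->D->L->C->refl->F->L'->G->R'->F->plug->F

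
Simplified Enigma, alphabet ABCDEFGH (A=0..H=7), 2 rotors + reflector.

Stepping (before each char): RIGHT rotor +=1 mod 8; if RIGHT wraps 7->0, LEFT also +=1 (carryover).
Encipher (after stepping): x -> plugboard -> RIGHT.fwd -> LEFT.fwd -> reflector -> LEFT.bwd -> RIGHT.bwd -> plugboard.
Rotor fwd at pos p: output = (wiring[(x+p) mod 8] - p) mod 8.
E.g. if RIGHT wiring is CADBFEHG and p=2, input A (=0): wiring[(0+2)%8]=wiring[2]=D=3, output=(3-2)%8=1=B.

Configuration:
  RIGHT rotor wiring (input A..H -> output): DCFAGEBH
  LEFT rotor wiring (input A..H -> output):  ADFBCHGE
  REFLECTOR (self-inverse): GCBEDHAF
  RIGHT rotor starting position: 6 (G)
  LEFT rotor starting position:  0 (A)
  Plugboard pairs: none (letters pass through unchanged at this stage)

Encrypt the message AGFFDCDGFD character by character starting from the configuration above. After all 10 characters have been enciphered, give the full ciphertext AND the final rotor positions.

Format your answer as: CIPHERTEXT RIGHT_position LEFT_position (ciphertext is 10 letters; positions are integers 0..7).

Char 1 ('A'): step: R->7, L=0; A->plug->A->R->A->L->A->refl->G->L'->G->R'->D->plug->D
Char 2 ('G'): step: R->0, L->1 (L advanced); G->plug->G->R->B->L->E->refl->D->L'->G->R'->E->plug->E
Char 3 ('F'): step: R->1, L=1; F->plug->F->R->A->L->C->refl->B->L'->D->R'->E->plug->E
Char 4 ('F'): step: R->2, L=1; F->plug->F->R->F->L->F->refl->H->L'->H->R'->E->plug->E
Char 5 ('D'): step: R->3, L=1; D->plug->D->R->G->L->D->refl->E->L'->B->R'->C->plug->C
Char 6 ('C'): step: R->4, L=1; C->plug->C->R->F->L->F->refl->H->L'->H->R'->E->plug->E
Char 7 ('D'): step: R->5, L=1; D->plug->D->R->G->L->D->refl->E->L'->B->R'->H->plug->H
Char 8 ('G'): step: R->6, L=1; G->plug->G->R->A->L->C->refl->B->L'->D->R'->A->plug->A
Char 9 ('F'): step: R->7, L=1; F->plug->F->R->H->L->H->refl->F->L'->F->R'->G->plug->G
Char 10 ('D'): step: R->0, L->2 (L advanced); D->plug->D->R->A->L->D->refl->E->L'->E->R'->F->plug->F
Final: ciphertext=DEEECEHAGF, RIGHT=0, LEFT=2

Answer: DEEECEHAGF 0 2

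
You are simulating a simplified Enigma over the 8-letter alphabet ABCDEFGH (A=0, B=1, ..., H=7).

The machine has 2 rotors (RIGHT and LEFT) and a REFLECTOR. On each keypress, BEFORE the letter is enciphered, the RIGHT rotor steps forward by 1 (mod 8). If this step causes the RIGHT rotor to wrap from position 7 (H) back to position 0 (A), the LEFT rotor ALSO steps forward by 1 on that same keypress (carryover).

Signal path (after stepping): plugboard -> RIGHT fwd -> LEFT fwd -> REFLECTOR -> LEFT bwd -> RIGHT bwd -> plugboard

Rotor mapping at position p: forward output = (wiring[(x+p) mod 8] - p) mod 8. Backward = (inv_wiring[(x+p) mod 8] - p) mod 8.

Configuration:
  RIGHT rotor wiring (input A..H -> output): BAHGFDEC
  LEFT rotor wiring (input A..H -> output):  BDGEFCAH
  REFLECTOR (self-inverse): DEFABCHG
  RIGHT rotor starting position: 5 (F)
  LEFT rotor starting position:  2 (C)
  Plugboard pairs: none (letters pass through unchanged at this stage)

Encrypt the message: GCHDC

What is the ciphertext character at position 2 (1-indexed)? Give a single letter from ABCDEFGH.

Char 1 ('G'): step: R->6, L=2; G->plug->G->R->H->L->B->refl->E->L'->A->R'->F->plug->F
Char 2 ('C'): step: R->7, L=2; C->plug->C->R->B->L->C->refl->F->L'->F->R'->H->plug->H

H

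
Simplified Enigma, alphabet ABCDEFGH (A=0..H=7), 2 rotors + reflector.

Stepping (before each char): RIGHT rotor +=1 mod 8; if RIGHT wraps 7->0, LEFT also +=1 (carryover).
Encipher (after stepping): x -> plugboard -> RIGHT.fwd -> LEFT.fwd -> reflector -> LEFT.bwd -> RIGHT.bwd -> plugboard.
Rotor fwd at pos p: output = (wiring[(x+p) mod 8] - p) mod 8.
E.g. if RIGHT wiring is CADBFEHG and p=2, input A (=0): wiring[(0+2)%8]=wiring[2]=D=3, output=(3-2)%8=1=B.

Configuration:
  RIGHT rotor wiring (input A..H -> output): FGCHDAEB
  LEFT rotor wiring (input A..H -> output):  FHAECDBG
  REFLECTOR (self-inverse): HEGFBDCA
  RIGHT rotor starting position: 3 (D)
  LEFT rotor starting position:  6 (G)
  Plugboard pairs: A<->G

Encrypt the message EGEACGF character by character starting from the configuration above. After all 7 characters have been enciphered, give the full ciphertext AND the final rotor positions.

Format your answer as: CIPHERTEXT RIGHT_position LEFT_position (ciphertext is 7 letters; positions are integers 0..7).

Char 1 ('E'): step: R->4, L=6; E->plug->E->R->B->L->A->refl->H->L'->C->R'->F->plug->F
Char 2 ('G'): step: R->5, L=6; G->plug->A->R->D->L->B->refl->E->L'->G->R'->H->plug->H
Char 3 ('E'): step: R->6, L=6; E->plug->E->R->E->L->C->refl->G->L'->F->R'->G->plug->A
Char 4 ('A'): step: R->7, L=6; A->plug->G->R->B->L->A->refl->H->L'->C->R'->A->plug->G
Char 5 ('C'): step: R->0, L->7 (L advanced); C->plug->C->R->C->L->A->refl->H->L'->A->R'->F->plug->F
Char 6 ('G'): step: R->1, L=7; G->plug->A->R->F->L->D->refl->F->L'->E->R'->H->plug->H
Char 7 ('F'): step: R->2, L=7; F->plug->F->R->H->L->C->refl->G->L'->B->R'->C->plug->C
Final: ciphertext=FHAGFHC, RIGHT=2, LEFT=7

Answer: FHAGFHC 2 7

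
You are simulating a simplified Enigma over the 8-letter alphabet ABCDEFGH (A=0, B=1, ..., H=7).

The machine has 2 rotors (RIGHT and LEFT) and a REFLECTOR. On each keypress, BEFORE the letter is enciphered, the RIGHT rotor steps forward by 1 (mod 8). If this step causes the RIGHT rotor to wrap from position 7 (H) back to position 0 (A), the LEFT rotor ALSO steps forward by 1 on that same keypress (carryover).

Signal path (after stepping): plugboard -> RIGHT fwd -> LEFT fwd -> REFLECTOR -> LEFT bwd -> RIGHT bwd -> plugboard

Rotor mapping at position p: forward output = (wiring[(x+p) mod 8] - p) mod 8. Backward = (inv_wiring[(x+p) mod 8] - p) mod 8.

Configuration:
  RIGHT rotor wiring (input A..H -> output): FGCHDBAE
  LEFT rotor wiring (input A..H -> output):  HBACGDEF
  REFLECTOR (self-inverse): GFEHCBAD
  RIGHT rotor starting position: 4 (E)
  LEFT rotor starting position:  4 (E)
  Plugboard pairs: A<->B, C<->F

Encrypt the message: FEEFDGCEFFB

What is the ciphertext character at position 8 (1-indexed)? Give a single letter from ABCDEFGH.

Char 1 ('F'): step: R->5, L=4; F->plug->C->R->H->L->G->refl->A->L'->C->R'->G->plug->G
Char 2 ('E'): step: R->6, L=4; E->plug->E->R->E->L->D->refl->H->L'->B->R'->F->plug->C
Char 3 ('E'): step: R->7, L=4; E->plug->E->R->A->L->C->refl->E->L'->G->R'->B->plug->A
Char 4 ('F'): step: R->0, L->5 (L advanced); F->plug->C->R->C->L->A->refl->G->L'->A->R'->G->plug->G
Char 5 ('D'): step: R->1, L=5; D->plug->D->R->C->L->A->refl->G->L'->A->R'->E->plug->E
Char 6 ('G'): step: R->2, L=5; G->plug->G->R->D->L->C->refl->E->L'->E->R'->H->plug->H
Char 7 ('C'): step: R->3, L=5; C->plug->F->R->C->L->A->refl->G->L'->A->R'->B->plug->A
Char 8 ('E'): step: R->4, L=5; E->plug->E->R->B->L->H->refl->D->L'->F->R'->B->plug->A

A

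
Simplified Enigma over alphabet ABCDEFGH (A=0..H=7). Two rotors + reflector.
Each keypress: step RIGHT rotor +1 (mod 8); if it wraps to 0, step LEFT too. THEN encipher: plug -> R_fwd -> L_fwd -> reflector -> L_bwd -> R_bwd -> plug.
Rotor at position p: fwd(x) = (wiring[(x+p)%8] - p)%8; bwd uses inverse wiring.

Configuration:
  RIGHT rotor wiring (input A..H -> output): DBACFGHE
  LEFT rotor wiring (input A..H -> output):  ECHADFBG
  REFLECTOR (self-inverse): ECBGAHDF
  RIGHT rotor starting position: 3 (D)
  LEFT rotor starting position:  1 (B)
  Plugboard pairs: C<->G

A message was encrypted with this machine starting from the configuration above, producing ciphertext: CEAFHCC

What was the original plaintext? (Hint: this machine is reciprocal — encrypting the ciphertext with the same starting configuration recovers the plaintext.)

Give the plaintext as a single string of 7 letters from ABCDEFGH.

Answer: FCCGGGG

Derivation:
Char 1 ('C'): step: R->4, L=1; C->plug->G->R->E->L->E->refl->A->L'->F->R'->F->plug->F
Char 2 ('E'): step: R->5, L=1; E->plug->E->R->E->L->E->refl->A->L'->F->R'->G->plug->C
Char 3 ('A'): step: R->6, L=1; A->plug->A->R->B->L->G->refl->D->L'->H->R'->G->plug->C
Char 4 ('F'): step: R->7, L=1; F->plug->F->R->G->L->F->refl->H->L'->C->R'->C->plug->G
Char 5 ('H'): step: R->0, L->2 (L advanced); H->plug->H->R->E->L->H->refl->F->L'->A->R'->C->plug->G
Char 6 ('C'): step: R->1, L=2; C->plug->G->R->D->L->D->refl->G->L'->B->R'->C->plug->G
Char 7 ('C'): step: R->2, L=2; C->plug->G->R->B->L->G->refl->D->L'->D->R'->C->plug->G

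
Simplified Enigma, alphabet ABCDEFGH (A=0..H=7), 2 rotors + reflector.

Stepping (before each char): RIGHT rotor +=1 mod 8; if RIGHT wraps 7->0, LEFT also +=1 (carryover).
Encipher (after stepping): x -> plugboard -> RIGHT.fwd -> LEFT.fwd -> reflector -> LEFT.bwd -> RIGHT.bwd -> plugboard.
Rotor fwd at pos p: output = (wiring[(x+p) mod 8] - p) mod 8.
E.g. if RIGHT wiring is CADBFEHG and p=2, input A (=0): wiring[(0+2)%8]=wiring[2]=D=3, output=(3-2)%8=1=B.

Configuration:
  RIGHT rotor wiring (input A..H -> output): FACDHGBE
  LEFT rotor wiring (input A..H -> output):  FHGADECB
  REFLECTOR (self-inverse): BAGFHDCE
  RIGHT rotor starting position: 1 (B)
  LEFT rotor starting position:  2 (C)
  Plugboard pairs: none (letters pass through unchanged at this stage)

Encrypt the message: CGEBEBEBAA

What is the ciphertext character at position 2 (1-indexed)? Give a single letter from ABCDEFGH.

Char 1 ('C'): step: R->2, L=2; C->plug->C->R->F->L->H->refl->E->L'->A->R'->A->plug->A
Char 2 ('G'): step: R->3, L=2; G->plug->G->R->F->L->H->refl->E->L'->A->R'->A->plug->A

A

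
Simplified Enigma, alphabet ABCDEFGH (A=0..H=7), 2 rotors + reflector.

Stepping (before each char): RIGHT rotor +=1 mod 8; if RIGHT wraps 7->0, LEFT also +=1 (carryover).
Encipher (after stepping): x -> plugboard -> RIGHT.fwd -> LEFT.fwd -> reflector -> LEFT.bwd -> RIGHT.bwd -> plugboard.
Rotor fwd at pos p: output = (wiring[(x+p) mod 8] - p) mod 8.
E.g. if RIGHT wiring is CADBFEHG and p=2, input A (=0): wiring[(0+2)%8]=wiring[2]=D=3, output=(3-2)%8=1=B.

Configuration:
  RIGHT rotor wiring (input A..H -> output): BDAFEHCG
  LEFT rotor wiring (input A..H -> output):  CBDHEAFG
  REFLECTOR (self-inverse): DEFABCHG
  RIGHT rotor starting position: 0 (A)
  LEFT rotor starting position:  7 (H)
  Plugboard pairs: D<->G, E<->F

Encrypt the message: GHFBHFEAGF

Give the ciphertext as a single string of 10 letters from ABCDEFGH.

Char 1 ('G'): step: R->1, L=7; G->plug->D->R->D->L->E->refl->B->L'->G->R'->E->plug->F
Char 2 ('H'): step: R->2, L=7; H->plug->H->R->B->L->D->refl->A->L'->E->R'->F->plug->E
Char 3 ('F'): step: R->3, L=7; F->plug->E->R->D->L->E->refl->B->L'->G->R'->F->plug->E
Char 4 ('B'): step: R->4, L=7; B->plug->B->R->D->L->E->refl->B->L'->G->R'->C->plug->C
Char 5 ('H'): step: R->5, L=7; H->plug->H->R->H->L->G->refl->H->L'->A->R'->G->plug->D
Char 6 ('F'): step: R->6, L=7; F->plug->E->R->C->L->C->refl->F->L'->F->R'->D->plug->G
Char 7 ('E'): step: R->7, L=7; E->plug->F->R->F->L->F->refl->C->L'->C->R'->B->plug->B
Char 8 ('A'): step: R->0, L->0 (L advanced); A->plug->A->R->B->L->B->refl->E->L'->E->R'->E->plug->F
Char 9 ('G'): step: R->1, L=0; G->plug->D->R->D->L->H->refl->G->L'->H->R'->B->plug->B
Char 10 ('F'): step: R->2, L=0; F->plug->E->R->A->L->C->refl->F->L'->G->R'->A->plug->A

Answer: FEECDGBFBA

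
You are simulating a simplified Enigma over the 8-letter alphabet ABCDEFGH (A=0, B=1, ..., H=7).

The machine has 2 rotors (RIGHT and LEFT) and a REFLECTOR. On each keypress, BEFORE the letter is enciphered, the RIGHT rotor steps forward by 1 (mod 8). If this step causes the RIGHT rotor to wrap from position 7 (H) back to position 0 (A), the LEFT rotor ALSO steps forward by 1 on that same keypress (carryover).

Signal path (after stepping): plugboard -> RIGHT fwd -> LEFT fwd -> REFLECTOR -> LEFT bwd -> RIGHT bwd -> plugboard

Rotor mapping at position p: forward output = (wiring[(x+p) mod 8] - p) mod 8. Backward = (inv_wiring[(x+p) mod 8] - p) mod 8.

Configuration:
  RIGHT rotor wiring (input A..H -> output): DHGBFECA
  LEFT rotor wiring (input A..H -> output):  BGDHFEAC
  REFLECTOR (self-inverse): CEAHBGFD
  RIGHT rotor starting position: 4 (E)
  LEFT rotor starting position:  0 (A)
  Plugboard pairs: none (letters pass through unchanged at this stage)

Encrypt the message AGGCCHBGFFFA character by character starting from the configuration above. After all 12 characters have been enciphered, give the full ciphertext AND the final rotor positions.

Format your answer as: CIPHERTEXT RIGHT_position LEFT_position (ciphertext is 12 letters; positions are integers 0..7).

Answer: DHCAHAFBAHHE 0 2

Derivation:
Char 1 ('A'): step: R->5, L=0; A->plug->A->R->H->L->C->refl->A->L'->G->R'->D->plug->D
Char 2 ('G'): step: R->6, L=0; G->plug->G->R->H->L->C->refl->A->L'->G->R'->H->plug->H
Char 3 ('G'): step: R->7, L=0; G->plug->G->R->F->L->E->refl->B->L'->A->R'->C->plug->C
Char 4 ('C'): step: R->0, L->1 (L advanced); C->plug->C->R->G->L->B->refl->E->L'->D->R'->A->plug->A
Char 5 ('C'): step: R->1, L=1; C->plug->C->R->A->L->F->refl->G->L'->C->R'->H->plug->H
Char 6 ('H'): step: R->2, L=1; H->plug->H->R->F->L->H->refl->D->L'->E->R'->A->plug->A
Char 7 ('B'): step: R->3, L=1; B->plug->B->R->C->L->G->refl->F->L'->A->R'->F->plug->F
Char 8 ('G'): step: R->4, L=1; G->plug->G->R->C->L->G->refl->F->L'->A->R'->B->plug->B
Char 9 ('F'): step: R->5, L=1; F->plug->F->R->B->L->C->refl->A->L'->H->R'->A->plug->A
Char 10 ('F'): step: R->6, L=1; F->plug->F->R->D->L->E->refl->B->L'->G->R'->H->plug->H
Char 11 ('F'): step: R->7, L=1; F->plug->F->R->G->L->B->refl->E->L'->D->R'->H->plug->H
Char 12 ('A'): step: R->0, L->2 (L advanced); A->plug->A->R->D->L->C->refl->A->L'->F->R'->E->plug->E
Final: ciphertext=DHCAHAFBAHHE, RIGHT=0, LEFT=2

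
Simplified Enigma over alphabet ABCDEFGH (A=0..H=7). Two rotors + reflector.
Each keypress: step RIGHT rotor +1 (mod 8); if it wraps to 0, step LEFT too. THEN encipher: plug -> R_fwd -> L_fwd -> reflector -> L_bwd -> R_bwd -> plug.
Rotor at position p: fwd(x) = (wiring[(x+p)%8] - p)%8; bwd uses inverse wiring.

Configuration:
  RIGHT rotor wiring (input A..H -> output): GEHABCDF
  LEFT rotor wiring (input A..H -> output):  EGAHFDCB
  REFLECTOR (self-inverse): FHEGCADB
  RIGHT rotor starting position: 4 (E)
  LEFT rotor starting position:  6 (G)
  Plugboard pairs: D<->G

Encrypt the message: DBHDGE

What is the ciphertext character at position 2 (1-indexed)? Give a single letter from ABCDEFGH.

Char 1 ('D'): step: R->5, L=6; D->plug->G->R->D->L->A->refl->F->L'->H->R'->E->plug->E
Char 2 ('B'): step: R->6, L=6; B->plug->B->R->H->L->F->refl->A->L'->D->R'->G->plug->D

D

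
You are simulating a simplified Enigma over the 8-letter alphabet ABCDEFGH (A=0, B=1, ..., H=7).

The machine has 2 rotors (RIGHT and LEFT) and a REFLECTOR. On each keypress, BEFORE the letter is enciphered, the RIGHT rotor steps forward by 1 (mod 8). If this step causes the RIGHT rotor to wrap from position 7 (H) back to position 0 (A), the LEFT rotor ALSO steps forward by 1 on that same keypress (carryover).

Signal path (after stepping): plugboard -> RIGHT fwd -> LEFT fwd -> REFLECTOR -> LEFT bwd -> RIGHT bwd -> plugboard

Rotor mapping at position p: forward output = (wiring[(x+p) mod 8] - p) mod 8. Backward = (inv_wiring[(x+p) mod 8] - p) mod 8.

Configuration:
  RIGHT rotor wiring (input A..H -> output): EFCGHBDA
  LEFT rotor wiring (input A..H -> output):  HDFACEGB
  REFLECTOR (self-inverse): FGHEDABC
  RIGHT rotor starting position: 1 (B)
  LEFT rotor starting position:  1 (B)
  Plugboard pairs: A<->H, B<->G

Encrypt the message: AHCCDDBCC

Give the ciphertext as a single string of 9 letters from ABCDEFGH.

Char 1 ('A'): step: R->2, L=1; A->plug->H->R->D->L->B->refl->G->L'->H->R'->D->plug->D
Char 2 ('H'): step: R->3, L=1; H->plug->A->R->D->L->B->refl->G->L'->H->R'->H->plug->A
Char 3 ('C'): step: R->4, L=1; C->plug->C->R->H->L->G->refl->B->L'->D->R'->A->plug->H
Char 4 ('C'): step: R->5, L=1; C->plug->C->R->D->L->B->refl->G->L'->H->R'->D->plug->D
Char 5 ('D'): step: R->6, L=1; D->plug->D->R->H->L->G->refl->B->L'->D->R'->H->plug->A
Char 6 ('D'): step: R->7, L=1; D->plug->D->R->D->L->B->refl->G->L'->H->R'->E->plug->E
Char 7 ('B'): step: R->0, L->2 (L advanced); B->plug->G->R->D->L->C->refl->H->L'->F->R'->B->plug->G
Char 8 ('C'): step: R->1, L=2; C->plug->C->R->F->L->H->refl->C->L'->D->R'->H->plug->A
Char 9 ('C'): step: R->2, L=2; C->plug->C->R->F->L->H->refl->C->L'->D->R'->H->plug->A

Answer: DAHDAEGAA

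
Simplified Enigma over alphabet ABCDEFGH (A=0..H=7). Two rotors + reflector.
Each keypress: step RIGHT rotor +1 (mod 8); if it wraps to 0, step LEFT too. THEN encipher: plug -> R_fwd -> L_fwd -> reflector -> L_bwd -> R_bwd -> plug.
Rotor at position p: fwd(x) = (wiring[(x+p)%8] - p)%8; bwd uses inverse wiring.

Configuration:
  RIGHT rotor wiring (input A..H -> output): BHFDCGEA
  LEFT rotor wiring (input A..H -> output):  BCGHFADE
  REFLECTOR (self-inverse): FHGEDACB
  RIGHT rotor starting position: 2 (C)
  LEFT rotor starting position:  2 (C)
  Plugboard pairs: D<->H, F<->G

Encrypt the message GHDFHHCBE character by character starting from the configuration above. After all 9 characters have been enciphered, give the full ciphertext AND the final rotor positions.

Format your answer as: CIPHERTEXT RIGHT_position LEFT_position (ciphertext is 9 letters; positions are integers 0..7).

Answer: FACAEEGDH 3 3

Derivation:
Char 1 ('G'): step: R->3, L=2; G->plug->F->R->G->L->H->refl->B->L'->E->R'->G->plug->F
Char 2 ('H'): step: R->4, L=2; H->plug->D->R->E->L->B->refl->H->L'->G->R'->A->plug->A
Char 3 ('D'): step: R->5, L=2; D->plug->H->R->F->L->C->refl->G->L'->D->R'->C->plug->C
Char 4 ('F'): step: R->6, L=2; F->plug->G->R->E->L->B->refl->H->L'->G->R'->A->plug->A
Char 5 ('H'): step: R->7, L=2; H->plug->D->R->G->L->H->refl->B->L'->E->R'->E->plug->E
Char 6 ('H'): step: R->0, L->3 (L advanced); H->plug->D->R->D->L->A->refl->F->L'->C->R'->E->plug->E
Char 7 ('C'): step: R->1, L=3; C->plug->C->R->C->L->F->refl->A->L'->D->R'->F->plug->G
Char 8 ('B'): step: R->2, L=3; B->plug->B->R->B->L->C->refl->G->L'->F->R'->H->plug->D
Char 9 ('E'): step: R->3, L=3; E->plug->E->R->F->L->G->refl->C->L'->B->R'->D->plug->H
Final: ciphertext=FACAEEGDH, RIGHT=3, LEFT=3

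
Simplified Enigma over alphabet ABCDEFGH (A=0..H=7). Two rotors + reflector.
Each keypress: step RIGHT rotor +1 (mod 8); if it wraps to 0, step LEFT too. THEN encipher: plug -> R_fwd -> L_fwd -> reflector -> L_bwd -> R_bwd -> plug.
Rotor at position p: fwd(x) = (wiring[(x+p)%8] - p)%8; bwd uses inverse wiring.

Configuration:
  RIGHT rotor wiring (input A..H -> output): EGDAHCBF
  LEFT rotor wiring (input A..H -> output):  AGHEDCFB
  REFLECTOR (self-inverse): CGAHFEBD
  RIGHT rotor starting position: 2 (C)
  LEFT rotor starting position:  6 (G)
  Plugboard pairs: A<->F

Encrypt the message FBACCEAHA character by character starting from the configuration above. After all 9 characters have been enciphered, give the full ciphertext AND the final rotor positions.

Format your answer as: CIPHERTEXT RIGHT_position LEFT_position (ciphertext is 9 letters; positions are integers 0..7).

Char 1 ('F'): step: R->3, L=6; F->plug->A->R->F->L->G->refl->B->L'->E->R'->B->plug->B
Char 2 ('B'): step: R->4, L=6; B->plug->B->R->G->L->F->refl->E->L'->H->R'->G->plug->G
Char 3 ('A'): step: R->5, L=6; A->plug->F->R->G->L->F->refl->E->L'->H->R'->D->plug->D
Char 4 ('C'): step: R->6, L=6; C->plug->C->R->G->L->F->refl->E->L'->H->R'->B->plug->B
Char 5 ('C'): step: R->7, L=6; C->plug->C->R->H->L->E->refl->F->L'->G->R'->A->plug->F
Char 6 ('E'): step: R->0, L->7 (L advanced); E->plug->E->R->H->L->G->refl->B->L'->B->R'->G->plug->G
Char 7 ('A'): step: R->1, L=7; A->plug->F->R->A->L->C->refl->A->L'->D->R'->H->plug->H
Char 8 ('H'): step: R->2, L=7; H->plug->H->R->E->L->F->refl->E->L'->F->R'->C->plug->C
Char 9 ('A'): step: R->3, L=7; A->plug->F->R->B->L->B->refl->G->L'->H->R'->C->plug->C
Final: ciphertext=BGDBFGHCC, RIGHT=3, LEFT=7

Answer: BGDBFGHCC 3 7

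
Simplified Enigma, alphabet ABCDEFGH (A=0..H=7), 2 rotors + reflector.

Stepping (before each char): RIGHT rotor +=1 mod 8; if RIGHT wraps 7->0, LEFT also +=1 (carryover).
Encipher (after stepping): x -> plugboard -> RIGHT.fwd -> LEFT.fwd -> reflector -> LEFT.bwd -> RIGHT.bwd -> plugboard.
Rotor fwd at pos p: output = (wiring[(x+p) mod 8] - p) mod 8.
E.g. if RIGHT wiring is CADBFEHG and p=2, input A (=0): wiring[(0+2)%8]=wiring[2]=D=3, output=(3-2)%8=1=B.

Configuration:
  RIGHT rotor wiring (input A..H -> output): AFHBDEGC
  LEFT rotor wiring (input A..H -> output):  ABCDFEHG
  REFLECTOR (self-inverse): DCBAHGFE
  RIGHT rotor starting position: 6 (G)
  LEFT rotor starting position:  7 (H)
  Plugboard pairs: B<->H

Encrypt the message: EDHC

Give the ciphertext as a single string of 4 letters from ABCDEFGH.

Char 1 ('E'): step: R->7, L=7; E->plug->E->R->C->L->C->refl->B->L'->B->R'->B->plug->H
Char 2 ('D'): step: R->0, L->0 (L advanced); D->plug->D->R->B->L->B->refl->C->L'->C->R'->H->plug->B
Char 3 ('H'): step: R->1, L=0; H->plug->B->R->G->L->H->refl->E->L'->F->R'->F->plug->F
Char 4 ('C'): step: R->2, L=0; C->plug->C->R->B->L->B->refl->C->L'->C->R'->D->plug->D

Answer: HBFD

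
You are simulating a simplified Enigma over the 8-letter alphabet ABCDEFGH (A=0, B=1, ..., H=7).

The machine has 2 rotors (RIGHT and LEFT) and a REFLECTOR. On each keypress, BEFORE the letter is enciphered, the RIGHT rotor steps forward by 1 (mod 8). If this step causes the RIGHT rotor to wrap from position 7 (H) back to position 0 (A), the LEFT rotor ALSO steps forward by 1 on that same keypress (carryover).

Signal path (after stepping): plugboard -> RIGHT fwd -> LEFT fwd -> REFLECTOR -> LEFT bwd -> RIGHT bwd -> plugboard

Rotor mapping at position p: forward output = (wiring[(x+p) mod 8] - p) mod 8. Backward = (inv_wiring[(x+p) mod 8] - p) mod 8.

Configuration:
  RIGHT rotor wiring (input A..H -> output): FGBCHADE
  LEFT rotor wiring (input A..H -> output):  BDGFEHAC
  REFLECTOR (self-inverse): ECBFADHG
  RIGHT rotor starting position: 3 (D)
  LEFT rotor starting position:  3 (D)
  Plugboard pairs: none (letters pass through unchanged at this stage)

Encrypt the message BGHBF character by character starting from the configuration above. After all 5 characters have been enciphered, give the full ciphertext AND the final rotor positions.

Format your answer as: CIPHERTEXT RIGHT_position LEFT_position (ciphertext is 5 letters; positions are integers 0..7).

Answer: GFBDD 0 4

Derivation:
Char 1 ('B'): step: R->4, L=3; B->plug->B->R->E->L->H->refl->G->L'->F->R'->G->plug->G
Char 2 ('G'): step: R->5, L=3; G->plug->G->R->F->L->G->refl->H->L'->E->R'->F->plug->F
Char 3 ('H'): step: R->6, L=3; H->plug->H->R->C->L->E->refl->A->L'->G->R'->B->plug->B
Char 4 ('B'): step: R->7, L=3; B->plug->B->R->G->L->A->refl->E->L'->C->R'->D->plug->D
Char 5 ('F'): step: R->0, L->4 (L advanced); F->plug->F->R->A->L->A->refl->E->L'->C->R'->D->plug->D
Final: ciphertext=GFBDD, RIGHT=0, LEFT=4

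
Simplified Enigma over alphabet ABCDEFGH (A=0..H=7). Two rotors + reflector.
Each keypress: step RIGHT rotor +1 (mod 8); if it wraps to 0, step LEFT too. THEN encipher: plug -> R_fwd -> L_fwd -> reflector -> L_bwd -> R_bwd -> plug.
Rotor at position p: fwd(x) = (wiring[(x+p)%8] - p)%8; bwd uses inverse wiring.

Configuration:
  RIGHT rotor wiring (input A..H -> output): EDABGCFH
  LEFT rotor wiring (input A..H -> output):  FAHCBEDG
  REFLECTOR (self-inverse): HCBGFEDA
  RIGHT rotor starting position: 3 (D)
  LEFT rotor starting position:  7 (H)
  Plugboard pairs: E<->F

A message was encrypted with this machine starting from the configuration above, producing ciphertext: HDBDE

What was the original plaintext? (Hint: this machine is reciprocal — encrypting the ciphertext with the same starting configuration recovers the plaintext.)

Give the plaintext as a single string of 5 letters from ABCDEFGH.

Answer: AFHCD

Derivation:
Char 1 ('H'): step: R->4, L=7; H->plug->H->R->F->L->C->refl->B->L'->C->R'->A->plug->A
Char 2 ('D'): step: R->5, L=7; D->plug->D->R->H->L->E->refl->F->L'->G->R'->E->plug->F
Char 3 ('B'): step: R->6, L=7; B->plug->B->R->B->L->G->refl->D->L'->E->R'->H->plug->H
Char 4 ('D'): step: R->7, L=7; D->plug->D->R->B->L->G->refl->D->L'->E->R'->C->plug->C
Char 5 ('E'): step: R->0, L->0 (L advanced); E->plug->F->R->C->L->H->refl->A->L'->B->R'->D->plug->D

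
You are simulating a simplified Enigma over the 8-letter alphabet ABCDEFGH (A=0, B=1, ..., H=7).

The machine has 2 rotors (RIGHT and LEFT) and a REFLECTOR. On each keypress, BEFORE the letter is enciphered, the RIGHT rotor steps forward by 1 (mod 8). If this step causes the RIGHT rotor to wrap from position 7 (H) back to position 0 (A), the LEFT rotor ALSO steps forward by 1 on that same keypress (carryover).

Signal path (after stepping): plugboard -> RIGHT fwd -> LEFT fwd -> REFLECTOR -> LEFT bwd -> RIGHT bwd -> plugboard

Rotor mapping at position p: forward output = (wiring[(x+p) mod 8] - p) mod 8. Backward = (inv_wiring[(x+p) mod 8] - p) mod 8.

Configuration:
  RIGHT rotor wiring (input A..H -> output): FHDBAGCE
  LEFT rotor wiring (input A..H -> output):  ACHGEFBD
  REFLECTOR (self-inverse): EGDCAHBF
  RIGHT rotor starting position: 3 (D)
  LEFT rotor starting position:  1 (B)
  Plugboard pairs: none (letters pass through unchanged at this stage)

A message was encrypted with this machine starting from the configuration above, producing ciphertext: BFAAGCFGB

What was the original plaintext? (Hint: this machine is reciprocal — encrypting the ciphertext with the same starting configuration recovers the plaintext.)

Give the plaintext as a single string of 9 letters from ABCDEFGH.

Char 1 ('B'): step: R->4, L=1; B->plug->B->R->C->L->F->refl->H->L'->H->R'->G->plug->G
Char 2 ('F'): step: R->5, L=1; F->plug->F->R->G->L->C->refl->D->L'->D->R'->H->plug->H
Char 3 ('A'): step: R->6, L=1; A->plug->A->R->E->L->E->refl->A->L'->F->R'->E->plug->E
Char 4 ('A'): step: R->7, L=1; A->plug->A->R->F->L->A->refl->E->L'->E->R'->D->plug->D
Char 5 ('G'): step: R->0, L->2 (L advanced); G->plug->G->R->C->L->C->refl->D->L'->D->R'->C->plug->C
Char 6 ('C'): step: R->1, L=2; C->plug->C->R->A->L->F->refl->H->L'->E->R'->H->plug->H
Char 7 ('F'): step: R->2, L=2; F->plug->F->R->C->L->C->refl->D->L'->D->R'->G->plug->G
Char 8 ('G'): step: R->3, L=2; G->plug->G->R->E->L->H->refl->F->L'->A->R'->H->plug->H
Char 9 ('B'): step: R->4, L=2; B->plug->B->R->C->L->C->refl->D->L'->D->R'->F->plug->F

Answer: GHEDCHGHF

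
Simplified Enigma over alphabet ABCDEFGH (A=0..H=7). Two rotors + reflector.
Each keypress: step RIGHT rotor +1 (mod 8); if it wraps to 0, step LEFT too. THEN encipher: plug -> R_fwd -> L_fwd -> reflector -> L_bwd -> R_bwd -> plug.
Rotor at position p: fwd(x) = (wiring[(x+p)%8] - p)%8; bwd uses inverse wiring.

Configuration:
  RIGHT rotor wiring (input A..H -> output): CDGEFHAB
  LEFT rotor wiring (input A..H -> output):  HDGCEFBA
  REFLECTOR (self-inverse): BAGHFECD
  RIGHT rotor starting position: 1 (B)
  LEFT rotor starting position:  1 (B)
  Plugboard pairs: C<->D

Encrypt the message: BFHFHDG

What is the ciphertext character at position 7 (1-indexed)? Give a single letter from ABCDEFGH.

Char 1 ('B'): step: R->2, L=1; B->plug->B->R->C->L->B->refl->A->L'->F->R'->D->plug->C
Char 2 ('F'): step: R->3, L=1; F->plug->F->R->H->L->G->refl->C->L'->A->R'->G->plug->G
Char 3 ('H'): step: R->4, L=1; H->plug->H->R->A->L->C->refl->G->L'->H->R'->F->plug->F
Char 4 ('F'): step: R->5, L=1; F->plug->F->R->B->L->F->refl->E->L'->E->R'->C->plug->D
Char 5 ('H'): step: R->6, L=1; H->plug->H->R->B->L->F->refl->E->L'->E->R'->C->plug->D
Char 6 ('D'): step: R->7, L=1; D->plug->C->R->E->L->E->refl->F->L'->B->R'->H->plug->H
Char 7 ('G'): step: R->0, L->2 (L advanced); G->plug->G->R->A->L->E->refl->F->L'->G->R'->C->plug->D

D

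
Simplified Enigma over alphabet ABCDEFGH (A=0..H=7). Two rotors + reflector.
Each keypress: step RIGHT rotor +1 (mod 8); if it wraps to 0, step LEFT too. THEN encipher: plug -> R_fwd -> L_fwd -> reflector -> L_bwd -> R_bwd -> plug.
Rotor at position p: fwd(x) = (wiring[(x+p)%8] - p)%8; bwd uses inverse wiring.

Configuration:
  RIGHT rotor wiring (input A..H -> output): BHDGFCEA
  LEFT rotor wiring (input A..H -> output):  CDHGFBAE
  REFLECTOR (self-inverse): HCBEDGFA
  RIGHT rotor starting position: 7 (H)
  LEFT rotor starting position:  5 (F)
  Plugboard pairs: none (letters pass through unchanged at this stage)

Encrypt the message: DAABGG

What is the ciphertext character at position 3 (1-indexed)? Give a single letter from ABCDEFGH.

Char 1 ('D'): step: R->0, L->6 (L advanced); D->plug->D->R->G->L->H->refl->A->L'->F->R'->E->plug->E
Char 2 ('A'): step: R->1, L=6; A->plug->A->R->G->L->H->refl->A->L'->F->R'->C->plug->C
Char 3 ('A'): step: R->2, L=6; A->plug->A->R->B->L->G->refl->F->L'->D->R'->C->plug->C

C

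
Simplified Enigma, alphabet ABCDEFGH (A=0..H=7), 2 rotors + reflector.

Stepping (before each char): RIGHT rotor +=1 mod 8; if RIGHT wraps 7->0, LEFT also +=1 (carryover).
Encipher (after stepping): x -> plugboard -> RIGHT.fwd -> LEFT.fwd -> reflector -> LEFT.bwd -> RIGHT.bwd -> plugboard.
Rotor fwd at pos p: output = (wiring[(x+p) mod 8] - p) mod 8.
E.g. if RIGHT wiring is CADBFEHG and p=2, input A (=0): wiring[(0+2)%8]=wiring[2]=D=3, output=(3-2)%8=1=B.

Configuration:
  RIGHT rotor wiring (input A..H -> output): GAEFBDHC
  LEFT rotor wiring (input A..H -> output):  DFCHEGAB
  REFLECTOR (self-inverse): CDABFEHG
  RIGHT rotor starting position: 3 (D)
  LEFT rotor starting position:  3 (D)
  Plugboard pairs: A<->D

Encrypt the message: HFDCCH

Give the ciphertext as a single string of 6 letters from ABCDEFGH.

Answer: EHAFDD

Derivation:
Char 1 ('H'): step: R->4, L=3; H->plug->H->R->B->L->B->refl->D->L'->C->R'->E->plug->E
Char 2 ('F'): step: R->5, L=3; F->plug->F->R->H->L->H->refl->G->L'->E->R'->H->plug->H
Char 3 ('D'): step: R->6, L=3; D->plug->A->R->B->L->B->refl->D->L'->C->R'->D->plug->A
Char 4 ('C'): step: R->7, L=3; C->plug->C->R->B->L->B->refl->D->L'->C->R'->F->plug->F
Char 5 ('C'): step: R->0, L->4 (L advanced); C->plug->C->R->E->L->H->refl->G->L'->G->R'->A->plug->D
Char 6 ('H'): step: R->1, L=4; H->plug->H->R->F->L->B->refl->D->L'->H->R'->A->plug->D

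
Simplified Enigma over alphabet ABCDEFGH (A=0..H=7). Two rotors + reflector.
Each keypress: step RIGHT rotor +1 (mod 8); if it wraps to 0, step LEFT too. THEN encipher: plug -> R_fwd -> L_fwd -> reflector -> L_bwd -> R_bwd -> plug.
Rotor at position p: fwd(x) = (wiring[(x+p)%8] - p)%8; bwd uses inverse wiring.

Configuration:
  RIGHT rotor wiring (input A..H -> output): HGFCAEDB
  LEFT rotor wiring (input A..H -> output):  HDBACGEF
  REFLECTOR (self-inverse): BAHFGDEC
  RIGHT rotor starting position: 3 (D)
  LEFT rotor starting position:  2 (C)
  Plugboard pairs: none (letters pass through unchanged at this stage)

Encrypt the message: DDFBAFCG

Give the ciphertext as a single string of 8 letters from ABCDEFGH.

Char 1 ('D'): step: R->4, L=2; D->plug->D->R->F->L->D->refl->F->L'->G->R'->H->plug->H
Char 2 ('D'): step: R->5, L=2; D->plug->D->R->C->L->A->refl->B->L'->H->R'->A->plug->A
Char 3 ('F'): step: R->6, L=2; F->plug->F->R->E->L->C->refl->H->L'->A->R'->D->plug->D
Char 4 ('B'): step: R->7, L=2; B->plug->B->R->A->L->H->refl->C->L'->E->R'->H->plug->H
Char 5 ('A'): step: R->0, L->3 (L advanced); A->plug->A->R->H->L->G->refl->E->L'->F->R'->C->plug->C
Char 6 ('F'): step: R->1, L=3; F->plug->F->R->C->L->D->refl->F->L'->A->R'->G->plug->G
Char 7 ('C'): step: R->2, L=3; C->plug->C->R->G->L->A->refl->B->L'->D->R'->A->plug->A
Char 8 ('G'): step: R->3, L=3; G->plug->G->R->D->L->B->refl->A->L'->G->R'->E->plug->E

Answer: HADHCGAE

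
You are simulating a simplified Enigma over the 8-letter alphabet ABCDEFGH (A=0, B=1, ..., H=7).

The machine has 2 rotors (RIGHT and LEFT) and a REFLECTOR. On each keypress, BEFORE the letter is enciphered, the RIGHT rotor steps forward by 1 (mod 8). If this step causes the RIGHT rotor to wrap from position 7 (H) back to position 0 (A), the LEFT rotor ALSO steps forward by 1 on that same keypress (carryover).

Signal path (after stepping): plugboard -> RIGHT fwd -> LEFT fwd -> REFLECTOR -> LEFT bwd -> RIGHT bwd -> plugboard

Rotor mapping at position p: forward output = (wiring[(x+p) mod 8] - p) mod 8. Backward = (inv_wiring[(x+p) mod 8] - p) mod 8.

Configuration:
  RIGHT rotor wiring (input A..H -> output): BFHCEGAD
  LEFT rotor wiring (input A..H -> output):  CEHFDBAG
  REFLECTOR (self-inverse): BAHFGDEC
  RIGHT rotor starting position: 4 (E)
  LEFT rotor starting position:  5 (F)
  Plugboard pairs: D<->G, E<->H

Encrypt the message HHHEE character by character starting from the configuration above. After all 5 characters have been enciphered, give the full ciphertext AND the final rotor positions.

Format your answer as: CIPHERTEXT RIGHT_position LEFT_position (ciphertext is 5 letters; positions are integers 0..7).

Answer: ECEGH 1 6

Derivation:
Char 1 ('H'): step: R->5, L=5; H->plug->E->R->A->L->E->refl->G->L'->H->R'->H->plug->E
Char 2 ('H'): step: R->6, L=5; H->plug->E->R->B->L->D->refl->F->L'->D->R'->C->plug->C
Char 3 ('H'): step: R->7, L=5; H->plug->E->R->D->L->F->refl->D->L'->B->R'->H->plug->E
Char 4 ('E'): step: R->0, L->6 (L advanced); E->plug->H->R->D->L->G->refl->E->L'->C->R'->D->plug->G
Char 5 ('E'): step: R->1, L=6; E->plug->H->R->A->L->C->refl->H->L'->F->R'->E->plug->H
Final: ciphertext=ECEGH, RIGHT=1, LEFT=6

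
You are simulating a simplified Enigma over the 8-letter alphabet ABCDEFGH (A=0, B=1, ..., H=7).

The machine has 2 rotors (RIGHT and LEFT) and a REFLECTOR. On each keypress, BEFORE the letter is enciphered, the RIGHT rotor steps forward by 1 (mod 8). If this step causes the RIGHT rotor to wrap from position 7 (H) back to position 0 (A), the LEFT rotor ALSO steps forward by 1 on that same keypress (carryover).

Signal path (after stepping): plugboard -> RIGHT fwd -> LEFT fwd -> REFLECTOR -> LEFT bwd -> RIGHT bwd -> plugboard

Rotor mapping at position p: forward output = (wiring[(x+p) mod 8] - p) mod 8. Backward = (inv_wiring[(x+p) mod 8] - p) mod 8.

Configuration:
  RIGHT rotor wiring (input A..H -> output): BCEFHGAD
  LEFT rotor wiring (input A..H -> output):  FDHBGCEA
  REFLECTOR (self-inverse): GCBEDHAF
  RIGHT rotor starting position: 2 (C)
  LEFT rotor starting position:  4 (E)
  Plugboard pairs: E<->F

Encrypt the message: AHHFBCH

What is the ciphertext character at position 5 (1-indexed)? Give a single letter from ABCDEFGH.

Char 1 ('A'): step: R->3, L=4; A->plug->A->R->C->L->A->refl->G->L'->B->R'->H->plug->H
Char 2 ('H'): step: R->4, L=4; H->plug->H->R->B->L->G->refl->A->L'->C->R'->B->plug->B
Char 3 ('H'): step: R->5, L=4; H->plug->H->R->C->L->A->refl->G->L'->B->R'->A->plug->A
Char 4 ('F'): step: R->6, L=4; F->plug->E->R->G->L->D->refl->E->L'->D->R'->C->plug->C
Char 5 ('B'): step: R->7, L=4; B->plug->B->R->C->L->A->refl->G->L'->B->R'->H->plug->H

H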